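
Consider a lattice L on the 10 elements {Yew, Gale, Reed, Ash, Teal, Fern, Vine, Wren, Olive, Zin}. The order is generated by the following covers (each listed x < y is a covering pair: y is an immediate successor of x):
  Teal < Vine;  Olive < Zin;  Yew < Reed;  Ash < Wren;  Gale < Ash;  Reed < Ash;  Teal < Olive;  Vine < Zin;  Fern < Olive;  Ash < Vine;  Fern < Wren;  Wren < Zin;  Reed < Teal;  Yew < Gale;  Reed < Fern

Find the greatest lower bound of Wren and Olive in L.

Fern

Common lower bounds of {Wren, Olive}: Fern, Reed, Yew.
The greatest among these is Fern.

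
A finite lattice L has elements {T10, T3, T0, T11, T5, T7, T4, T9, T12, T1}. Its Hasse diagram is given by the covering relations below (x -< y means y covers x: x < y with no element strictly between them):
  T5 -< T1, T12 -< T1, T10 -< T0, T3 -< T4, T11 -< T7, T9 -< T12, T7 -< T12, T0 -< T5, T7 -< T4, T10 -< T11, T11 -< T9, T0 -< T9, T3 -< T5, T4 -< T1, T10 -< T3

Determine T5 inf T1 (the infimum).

T5

Common lower bounds of {T5, T1}: T0, T10, T3, T5.
The greatest among these is T5.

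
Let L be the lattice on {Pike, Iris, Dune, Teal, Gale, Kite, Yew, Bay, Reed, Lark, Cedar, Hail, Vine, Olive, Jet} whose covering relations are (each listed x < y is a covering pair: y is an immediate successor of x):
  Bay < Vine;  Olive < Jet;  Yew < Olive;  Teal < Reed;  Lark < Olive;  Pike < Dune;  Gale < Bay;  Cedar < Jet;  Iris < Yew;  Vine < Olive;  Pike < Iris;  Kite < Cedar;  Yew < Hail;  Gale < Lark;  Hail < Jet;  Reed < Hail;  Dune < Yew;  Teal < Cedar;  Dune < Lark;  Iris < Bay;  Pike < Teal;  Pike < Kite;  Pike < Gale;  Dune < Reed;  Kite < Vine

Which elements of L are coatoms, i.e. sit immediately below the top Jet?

Cedar, Hail, Olive

The coatoms are exactly the elements covered by Jet: Cedar, Hail, Olive.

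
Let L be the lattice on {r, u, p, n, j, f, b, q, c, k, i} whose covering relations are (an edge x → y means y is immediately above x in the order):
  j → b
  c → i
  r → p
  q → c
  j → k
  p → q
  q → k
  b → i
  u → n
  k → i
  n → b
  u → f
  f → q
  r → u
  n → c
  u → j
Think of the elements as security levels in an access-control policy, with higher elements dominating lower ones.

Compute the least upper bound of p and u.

Common upper bounds of {p, u}: c, i, k, q.
The least among these is q.

q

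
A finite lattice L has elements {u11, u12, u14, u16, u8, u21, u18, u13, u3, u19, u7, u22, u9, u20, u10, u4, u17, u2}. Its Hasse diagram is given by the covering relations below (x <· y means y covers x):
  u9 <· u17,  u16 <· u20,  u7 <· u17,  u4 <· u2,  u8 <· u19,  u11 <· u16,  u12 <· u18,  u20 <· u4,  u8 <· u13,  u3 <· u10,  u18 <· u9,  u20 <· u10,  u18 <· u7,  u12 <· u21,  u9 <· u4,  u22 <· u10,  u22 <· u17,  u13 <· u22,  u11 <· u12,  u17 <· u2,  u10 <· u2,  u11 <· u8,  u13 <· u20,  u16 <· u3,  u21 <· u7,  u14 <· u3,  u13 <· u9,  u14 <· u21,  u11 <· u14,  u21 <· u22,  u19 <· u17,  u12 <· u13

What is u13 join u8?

Common upper bounds of {u13, u8}: u10, u13, u17, u2, u20, u22, u4, u9.
The least among these is u13.

u13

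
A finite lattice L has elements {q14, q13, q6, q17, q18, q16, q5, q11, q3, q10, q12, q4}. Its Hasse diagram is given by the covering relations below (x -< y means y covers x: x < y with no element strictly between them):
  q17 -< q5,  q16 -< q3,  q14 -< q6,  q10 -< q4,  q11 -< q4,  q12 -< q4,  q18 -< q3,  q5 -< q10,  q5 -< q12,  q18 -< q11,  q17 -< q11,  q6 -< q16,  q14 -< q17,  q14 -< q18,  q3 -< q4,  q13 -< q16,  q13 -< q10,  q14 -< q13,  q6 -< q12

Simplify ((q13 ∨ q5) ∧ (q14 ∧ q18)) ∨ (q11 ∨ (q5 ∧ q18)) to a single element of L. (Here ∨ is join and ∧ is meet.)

q11

q13 ∨ q5 = q10
q14 ∧ q18 = q14
q10 ∧ q14 = q14
q5 ∧ q18 = q14
q11 ∨ q14 = q11
q14 ∨ q11 = q11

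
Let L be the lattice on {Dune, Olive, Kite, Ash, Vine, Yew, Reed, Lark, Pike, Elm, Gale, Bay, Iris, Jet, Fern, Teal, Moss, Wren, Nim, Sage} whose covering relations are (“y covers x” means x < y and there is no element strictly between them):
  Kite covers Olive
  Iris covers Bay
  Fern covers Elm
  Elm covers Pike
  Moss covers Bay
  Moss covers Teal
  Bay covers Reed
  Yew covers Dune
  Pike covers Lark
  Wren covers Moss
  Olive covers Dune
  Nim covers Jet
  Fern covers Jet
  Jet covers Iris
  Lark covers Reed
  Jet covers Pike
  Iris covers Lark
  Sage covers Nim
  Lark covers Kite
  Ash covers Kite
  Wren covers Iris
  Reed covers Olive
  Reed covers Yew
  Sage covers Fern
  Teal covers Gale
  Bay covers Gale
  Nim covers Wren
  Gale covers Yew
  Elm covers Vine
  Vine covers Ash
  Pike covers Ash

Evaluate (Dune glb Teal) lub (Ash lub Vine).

Vine

Dune ∧ Teal = Dune
Ash ∨ Vine = Vine
Dune ∨ Vine = Vine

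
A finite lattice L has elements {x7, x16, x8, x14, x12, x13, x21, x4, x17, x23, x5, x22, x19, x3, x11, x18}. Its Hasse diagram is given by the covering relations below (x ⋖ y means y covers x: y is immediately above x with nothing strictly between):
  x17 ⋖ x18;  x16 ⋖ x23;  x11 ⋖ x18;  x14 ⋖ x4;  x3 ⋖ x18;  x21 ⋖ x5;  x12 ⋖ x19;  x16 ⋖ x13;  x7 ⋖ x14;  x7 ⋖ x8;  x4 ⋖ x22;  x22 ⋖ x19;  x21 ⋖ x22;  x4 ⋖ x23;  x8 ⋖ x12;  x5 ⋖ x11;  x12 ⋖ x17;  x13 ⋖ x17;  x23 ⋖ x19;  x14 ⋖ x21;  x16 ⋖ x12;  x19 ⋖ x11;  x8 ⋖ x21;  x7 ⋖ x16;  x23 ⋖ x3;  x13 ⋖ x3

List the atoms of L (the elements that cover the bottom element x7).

x14, x16, x8

The atoms are exactly the elements that cover x7: x14, x16, x8.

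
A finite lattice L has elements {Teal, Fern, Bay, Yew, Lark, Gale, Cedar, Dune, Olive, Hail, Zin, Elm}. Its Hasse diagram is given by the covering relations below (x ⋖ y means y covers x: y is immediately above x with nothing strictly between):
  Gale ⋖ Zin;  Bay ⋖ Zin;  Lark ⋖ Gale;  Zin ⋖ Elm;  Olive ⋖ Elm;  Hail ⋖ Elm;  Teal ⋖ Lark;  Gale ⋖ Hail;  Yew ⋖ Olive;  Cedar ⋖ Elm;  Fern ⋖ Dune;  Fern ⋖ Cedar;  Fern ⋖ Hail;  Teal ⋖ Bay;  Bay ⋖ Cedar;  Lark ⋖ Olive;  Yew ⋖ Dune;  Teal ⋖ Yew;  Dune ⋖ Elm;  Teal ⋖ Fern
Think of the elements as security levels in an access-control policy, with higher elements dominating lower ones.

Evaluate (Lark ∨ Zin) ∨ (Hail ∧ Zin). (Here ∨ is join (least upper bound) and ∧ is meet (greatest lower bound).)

Zin

Lark ∨ Zin = Zin
Hail ∧ Zin = Gale
Zin ∨ Gale = Zin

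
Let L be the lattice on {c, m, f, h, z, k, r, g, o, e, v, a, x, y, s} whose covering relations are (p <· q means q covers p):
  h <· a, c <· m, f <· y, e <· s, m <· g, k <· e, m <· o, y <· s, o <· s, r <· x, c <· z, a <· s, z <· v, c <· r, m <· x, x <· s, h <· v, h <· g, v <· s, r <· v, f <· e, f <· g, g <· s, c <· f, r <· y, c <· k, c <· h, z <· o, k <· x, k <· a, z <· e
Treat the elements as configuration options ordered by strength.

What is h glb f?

c

Common lower bounds of {h, f}: c.
The greatest among these is c.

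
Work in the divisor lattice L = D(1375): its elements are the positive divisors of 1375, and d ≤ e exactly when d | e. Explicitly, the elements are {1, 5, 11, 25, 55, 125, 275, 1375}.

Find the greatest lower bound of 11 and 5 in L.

Common lower bounds of {11, 5}: 1.
The greatest among these is 1.

1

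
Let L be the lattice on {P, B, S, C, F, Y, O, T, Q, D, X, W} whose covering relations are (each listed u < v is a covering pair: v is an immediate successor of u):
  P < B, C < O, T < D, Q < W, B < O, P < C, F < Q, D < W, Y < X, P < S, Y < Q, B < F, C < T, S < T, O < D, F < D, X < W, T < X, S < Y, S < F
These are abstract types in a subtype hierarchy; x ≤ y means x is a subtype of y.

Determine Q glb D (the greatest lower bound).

Common lower bounds of {Q, D}: B, F, P, S.
The greatest among these is F.

F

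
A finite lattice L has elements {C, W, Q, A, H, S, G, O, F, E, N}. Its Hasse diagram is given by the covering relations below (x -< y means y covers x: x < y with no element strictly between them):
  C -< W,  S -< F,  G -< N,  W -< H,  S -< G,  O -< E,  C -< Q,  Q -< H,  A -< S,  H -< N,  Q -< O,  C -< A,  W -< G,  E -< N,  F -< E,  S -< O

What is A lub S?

Common upper bounds of {A, S}: E, F, G, N, O, S.
The least among these is S.

S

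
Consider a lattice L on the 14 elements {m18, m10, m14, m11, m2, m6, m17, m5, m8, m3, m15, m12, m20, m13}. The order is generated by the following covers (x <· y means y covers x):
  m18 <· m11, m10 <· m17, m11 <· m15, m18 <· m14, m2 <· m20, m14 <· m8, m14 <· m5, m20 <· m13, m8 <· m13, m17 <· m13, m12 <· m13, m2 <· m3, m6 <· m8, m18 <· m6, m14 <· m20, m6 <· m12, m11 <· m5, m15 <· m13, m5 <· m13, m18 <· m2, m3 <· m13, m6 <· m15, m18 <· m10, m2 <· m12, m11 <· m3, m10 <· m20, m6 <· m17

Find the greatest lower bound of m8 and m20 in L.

Common lower bounds of {m8, m20}: m14, m18.
The greatest among these is m14.

m14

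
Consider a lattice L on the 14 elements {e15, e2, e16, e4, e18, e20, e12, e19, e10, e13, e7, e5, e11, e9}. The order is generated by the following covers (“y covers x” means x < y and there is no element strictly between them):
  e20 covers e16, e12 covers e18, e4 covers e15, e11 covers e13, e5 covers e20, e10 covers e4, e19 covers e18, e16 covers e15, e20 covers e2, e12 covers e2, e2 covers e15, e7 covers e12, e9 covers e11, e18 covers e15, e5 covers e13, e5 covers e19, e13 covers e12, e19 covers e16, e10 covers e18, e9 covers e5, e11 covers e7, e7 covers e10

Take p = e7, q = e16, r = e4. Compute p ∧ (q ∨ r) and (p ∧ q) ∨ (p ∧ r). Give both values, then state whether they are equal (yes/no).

q ∨ r = e9, so p ∧ (q ∨ r) = e7 ∧ e9 = e7.
p ∧ q = e15 and p ∧ r = e4, so (p ∧ q) ∨ (p ∧ r) = e15 ∨ e4 = e4.
Equal: no.

e7; e4; no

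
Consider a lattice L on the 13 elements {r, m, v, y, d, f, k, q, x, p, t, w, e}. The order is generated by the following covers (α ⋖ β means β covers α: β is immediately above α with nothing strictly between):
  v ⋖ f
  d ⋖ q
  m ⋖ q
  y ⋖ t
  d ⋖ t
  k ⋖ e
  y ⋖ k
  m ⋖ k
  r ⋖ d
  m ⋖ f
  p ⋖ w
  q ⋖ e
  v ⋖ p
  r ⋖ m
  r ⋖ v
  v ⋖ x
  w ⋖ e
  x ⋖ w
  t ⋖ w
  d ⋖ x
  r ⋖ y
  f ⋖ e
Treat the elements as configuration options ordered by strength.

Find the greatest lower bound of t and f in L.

r

Common lower bounds of {t, f}: r.
The greatest among these is r.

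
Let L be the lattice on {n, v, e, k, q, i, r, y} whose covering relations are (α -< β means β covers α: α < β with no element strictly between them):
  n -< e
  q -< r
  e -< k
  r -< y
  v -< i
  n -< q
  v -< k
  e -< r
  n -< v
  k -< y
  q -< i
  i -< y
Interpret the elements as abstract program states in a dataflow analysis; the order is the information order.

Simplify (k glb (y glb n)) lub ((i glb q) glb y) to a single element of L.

q

y ∧ n = n
k ∧ n = n
i ∧ q = q
q ∧ y = q
n ∨ q = q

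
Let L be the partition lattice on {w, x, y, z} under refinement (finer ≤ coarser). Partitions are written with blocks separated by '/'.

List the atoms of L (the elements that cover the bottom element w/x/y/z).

The atoms are exactly the elements that cover w/x/y/z: w/x/yz, w/xy/z, w/xz/y, wx/y/z, wy/x/z, wz/x/y.

w/x/yz, w/xy/z, w/xz/y, wx/y/z, wy/x/z, wz/x/y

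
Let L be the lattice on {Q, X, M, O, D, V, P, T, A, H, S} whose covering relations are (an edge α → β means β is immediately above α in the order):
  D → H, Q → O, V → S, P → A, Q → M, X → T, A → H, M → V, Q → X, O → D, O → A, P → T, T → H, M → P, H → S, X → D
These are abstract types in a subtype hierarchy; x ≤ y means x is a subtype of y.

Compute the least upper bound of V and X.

Common upper bounds of {V, X}: S.
The least among these is S.

S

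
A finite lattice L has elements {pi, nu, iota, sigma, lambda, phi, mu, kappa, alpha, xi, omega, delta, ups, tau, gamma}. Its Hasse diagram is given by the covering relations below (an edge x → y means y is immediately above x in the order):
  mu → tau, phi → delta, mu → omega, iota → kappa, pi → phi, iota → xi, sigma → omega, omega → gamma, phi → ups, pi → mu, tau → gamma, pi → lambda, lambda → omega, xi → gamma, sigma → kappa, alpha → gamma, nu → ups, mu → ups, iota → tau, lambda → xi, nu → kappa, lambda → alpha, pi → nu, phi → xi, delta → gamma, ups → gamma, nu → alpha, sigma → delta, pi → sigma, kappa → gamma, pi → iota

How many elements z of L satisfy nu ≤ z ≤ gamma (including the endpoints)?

5

The interval [nu, gamma] = {alpha, gamma, kappa, nu, ups}, which has 5 elements.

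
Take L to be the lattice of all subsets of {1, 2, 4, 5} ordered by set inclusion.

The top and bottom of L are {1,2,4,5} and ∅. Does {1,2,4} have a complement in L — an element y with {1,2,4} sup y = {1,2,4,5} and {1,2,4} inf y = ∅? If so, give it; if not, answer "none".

{5}

Need y with {1,2,4} ∨ y = {1,2,4,5} and {1,2,4} ∧ y = ∅.
Checking each element gives: {5}.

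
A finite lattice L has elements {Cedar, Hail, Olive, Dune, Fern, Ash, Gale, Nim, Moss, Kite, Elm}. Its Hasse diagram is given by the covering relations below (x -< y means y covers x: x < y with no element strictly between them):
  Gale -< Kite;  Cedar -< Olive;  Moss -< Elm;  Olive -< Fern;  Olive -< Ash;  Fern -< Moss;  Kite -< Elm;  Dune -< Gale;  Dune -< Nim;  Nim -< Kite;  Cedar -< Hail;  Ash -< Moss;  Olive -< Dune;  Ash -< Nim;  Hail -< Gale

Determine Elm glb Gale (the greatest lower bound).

Gale

Common lower bounds of {Elm, Gale}: Cedar, Dune, Gale, Hail, Olive.
The greatest among these is Gale.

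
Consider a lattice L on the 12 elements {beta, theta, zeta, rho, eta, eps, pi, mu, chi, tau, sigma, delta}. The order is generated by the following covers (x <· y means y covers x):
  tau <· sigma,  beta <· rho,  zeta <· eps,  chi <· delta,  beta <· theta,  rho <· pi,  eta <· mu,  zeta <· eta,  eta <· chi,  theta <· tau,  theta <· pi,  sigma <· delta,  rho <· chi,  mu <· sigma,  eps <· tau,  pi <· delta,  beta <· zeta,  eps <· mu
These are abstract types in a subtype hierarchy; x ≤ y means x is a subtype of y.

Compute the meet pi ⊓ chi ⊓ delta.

rho

Common lower bounds of {pi, chi, delta}: beta, rho.
The greatest among these is rho.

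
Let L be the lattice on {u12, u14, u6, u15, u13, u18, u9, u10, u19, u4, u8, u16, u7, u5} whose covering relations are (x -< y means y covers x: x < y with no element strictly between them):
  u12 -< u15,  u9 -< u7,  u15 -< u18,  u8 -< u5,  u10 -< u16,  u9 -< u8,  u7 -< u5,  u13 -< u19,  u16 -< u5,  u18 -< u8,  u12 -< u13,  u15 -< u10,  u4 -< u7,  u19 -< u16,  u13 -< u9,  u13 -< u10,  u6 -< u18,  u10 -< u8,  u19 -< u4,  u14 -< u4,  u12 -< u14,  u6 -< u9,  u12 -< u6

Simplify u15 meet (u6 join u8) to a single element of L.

u6 ∨ u8 = u8
u15 ∧ u8 = u15

u15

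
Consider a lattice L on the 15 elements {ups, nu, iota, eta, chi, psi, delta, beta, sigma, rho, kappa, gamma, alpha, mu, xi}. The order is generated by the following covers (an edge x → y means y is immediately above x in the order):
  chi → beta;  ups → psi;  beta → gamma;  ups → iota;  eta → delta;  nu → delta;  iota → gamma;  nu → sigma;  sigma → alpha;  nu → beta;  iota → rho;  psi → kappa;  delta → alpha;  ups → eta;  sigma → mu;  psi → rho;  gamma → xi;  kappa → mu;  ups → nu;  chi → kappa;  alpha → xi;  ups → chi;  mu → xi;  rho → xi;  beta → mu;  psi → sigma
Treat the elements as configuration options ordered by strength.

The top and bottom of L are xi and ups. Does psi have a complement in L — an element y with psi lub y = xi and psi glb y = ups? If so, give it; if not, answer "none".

gamma

Need y with psi ∨ y = xi and psi ∧ y = ups.
Checking each element gives: gamma.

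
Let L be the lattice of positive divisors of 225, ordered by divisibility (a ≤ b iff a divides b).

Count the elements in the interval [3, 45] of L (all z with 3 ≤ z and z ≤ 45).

4

The interval [3, 45] = {15, 3, 45, 9}, which has 4 elements.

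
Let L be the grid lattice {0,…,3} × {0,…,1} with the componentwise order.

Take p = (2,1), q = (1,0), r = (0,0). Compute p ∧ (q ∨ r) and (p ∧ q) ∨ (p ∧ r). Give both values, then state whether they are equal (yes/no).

(1,0); (1,0); yes

q ∨ r = (1,0), so p ∧ (q ∨ r) = (2,1) ∧ (1,0) = (1,0).
p ∧ q = (1,0) and p ∧ r = (0,0), so (p ∧ q) ∨ (p ∧ r) = (1,0) ∨ (0,0) = (1,0).
Equal: yes.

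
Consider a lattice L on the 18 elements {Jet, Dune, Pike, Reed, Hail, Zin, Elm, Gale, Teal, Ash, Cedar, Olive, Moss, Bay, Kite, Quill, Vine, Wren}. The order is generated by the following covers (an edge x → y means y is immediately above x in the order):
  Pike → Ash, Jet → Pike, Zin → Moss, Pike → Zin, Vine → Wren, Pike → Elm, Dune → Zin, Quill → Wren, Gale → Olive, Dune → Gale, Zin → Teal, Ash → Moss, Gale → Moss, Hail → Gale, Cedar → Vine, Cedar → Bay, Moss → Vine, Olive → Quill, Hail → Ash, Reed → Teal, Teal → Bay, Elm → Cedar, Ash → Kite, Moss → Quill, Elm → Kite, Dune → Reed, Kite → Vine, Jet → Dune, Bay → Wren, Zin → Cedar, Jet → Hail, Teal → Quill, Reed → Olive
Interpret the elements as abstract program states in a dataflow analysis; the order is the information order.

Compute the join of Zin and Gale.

Common upper bounds of {Zin, Gale}: Moss, Quill, Vine, Wren.
The least among these is Moss.

Moss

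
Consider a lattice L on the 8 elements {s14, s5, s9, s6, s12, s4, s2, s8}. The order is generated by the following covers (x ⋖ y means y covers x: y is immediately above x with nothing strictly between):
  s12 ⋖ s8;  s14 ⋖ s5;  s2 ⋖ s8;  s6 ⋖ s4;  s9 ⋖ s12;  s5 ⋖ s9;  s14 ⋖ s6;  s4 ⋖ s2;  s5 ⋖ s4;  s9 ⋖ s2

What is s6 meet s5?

s14

Common lower bounds of {s6, s5}: s14.
The greatest among these is s14.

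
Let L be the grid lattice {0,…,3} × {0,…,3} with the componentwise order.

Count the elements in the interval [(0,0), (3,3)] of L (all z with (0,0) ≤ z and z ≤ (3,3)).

16

The interval [(0,0), (3,3)] = {(0,0), (0,1), (0,2), (0,3), (1,0), (1,1), (1,2), (1,3), (2,0), (2,1), (2,2), (2,3), (3,0), (3,1), (3,2), (3,3)}, which has 16 elements.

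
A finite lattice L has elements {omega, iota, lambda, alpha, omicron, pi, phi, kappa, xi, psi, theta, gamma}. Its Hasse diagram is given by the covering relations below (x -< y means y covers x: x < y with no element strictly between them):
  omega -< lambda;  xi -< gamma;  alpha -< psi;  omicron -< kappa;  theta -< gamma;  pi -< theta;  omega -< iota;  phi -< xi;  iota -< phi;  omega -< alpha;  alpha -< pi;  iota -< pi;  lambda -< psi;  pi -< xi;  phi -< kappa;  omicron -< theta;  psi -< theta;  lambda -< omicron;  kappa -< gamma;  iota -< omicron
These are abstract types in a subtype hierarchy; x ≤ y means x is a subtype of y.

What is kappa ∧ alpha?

omega

Common lower bounds of {kappa, alpha}: omega.
The greatest among these is omega.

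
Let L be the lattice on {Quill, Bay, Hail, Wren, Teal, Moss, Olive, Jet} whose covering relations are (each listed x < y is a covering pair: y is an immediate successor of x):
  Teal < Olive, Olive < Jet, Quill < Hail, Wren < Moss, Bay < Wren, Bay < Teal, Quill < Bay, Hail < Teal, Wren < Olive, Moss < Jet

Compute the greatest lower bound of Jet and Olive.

Olive

Common lower bounds of {Jet, Olive}: Bay, Hail, Olive, Quill, Teal, Wren.
The greatest among these is Olive.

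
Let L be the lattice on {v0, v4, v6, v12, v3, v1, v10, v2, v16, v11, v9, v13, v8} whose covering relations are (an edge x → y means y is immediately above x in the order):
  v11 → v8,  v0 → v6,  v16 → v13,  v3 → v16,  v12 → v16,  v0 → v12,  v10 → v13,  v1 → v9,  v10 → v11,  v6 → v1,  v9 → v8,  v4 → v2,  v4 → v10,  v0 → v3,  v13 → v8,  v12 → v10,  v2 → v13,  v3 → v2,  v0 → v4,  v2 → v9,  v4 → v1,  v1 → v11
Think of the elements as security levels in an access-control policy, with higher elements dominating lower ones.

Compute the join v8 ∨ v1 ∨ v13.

v8

Common upper bounds of {v8, v1, v13}: v8.
The least among these is v8.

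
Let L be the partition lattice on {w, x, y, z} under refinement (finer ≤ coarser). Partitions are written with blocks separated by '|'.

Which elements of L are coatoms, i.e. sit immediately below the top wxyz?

wxy|z, wxz|y, wx|yz, wyz|x, wy|xz, wz|xy, w|xyz

The coatoms are exactly the elements covered by wxyz: wxy|z, wxz|y, wx|yz, wyz|x, wy|xz, wz|xy, w|xyz.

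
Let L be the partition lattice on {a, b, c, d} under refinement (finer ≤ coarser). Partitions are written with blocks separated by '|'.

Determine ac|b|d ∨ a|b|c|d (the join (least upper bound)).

ac|b|d

The join of ac|b|d and a|b|c|d merges any blocks that overlap across the partitions, giving ac|b|d.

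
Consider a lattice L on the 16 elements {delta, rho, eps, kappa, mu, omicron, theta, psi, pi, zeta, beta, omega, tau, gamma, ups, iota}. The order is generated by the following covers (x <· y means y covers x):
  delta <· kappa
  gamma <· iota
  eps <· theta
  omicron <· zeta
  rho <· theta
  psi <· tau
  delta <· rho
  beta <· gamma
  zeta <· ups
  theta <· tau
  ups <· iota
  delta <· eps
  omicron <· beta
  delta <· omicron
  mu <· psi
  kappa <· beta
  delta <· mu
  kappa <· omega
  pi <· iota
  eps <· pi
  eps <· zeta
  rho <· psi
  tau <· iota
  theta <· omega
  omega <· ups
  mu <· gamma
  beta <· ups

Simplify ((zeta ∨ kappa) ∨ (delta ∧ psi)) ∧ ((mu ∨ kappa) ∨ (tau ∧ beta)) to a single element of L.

zeta ∨ kappa = ups
delta ∧ psi = delta
ups ∨ delta = ups
mu ∨ kappa = gamma
tau ∧ beta = delta
gamma ∨ delta = gamma
ups ∧ gamma = beta

beta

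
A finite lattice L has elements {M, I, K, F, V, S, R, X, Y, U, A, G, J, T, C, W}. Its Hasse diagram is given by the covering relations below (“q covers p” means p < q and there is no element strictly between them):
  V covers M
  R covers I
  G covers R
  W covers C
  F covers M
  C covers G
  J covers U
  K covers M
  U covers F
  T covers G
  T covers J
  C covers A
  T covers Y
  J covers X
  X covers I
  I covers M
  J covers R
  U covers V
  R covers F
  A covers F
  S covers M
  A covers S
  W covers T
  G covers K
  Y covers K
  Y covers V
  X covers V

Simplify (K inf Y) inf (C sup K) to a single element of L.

K ∧ Y = K
C ∨ K = C
K ∧ C = K

K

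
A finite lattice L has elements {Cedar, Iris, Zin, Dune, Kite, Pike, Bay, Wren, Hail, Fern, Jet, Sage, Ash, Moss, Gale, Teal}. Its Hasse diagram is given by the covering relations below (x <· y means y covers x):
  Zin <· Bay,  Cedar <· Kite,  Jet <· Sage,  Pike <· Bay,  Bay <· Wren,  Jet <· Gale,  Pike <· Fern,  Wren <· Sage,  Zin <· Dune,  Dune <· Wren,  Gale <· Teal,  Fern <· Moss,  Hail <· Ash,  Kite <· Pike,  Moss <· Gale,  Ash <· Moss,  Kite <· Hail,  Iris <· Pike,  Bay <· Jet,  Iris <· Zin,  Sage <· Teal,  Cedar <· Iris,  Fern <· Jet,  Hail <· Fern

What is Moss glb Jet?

Common lower bounds of {Moss, Jet}: Cedar, Fern, Hail, Iris, Kite, Pike.
The greatest among these is Fern.

Fern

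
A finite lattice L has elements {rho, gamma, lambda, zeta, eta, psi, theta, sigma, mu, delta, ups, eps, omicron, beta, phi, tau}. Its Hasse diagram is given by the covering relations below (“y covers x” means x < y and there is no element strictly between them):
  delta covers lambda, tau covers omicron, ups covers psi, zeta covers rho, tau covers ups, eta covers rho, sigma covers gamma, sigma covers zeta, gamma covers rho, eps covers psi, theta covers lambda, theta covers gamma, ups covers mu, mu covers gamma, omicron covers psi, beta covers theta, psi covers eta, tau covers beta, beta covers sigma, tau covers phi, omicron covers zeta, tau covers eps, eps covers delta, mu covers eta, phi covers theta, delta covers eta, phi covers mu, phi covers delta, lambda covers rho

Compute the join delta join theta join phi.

phi

Common upper bounds of {delta, theta, phi}: phi, tau.
The least among these is phi.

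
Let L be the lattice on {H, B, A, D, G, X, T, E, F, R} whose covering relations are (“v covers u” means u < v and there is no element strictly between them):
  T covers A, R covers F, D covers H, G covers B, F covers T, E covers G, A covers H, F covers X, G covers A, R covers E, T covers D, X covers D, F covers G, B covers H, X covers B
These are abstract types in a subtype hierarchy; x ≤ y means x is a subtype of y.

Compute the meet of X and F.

X

Common lower bounds of {X, F}: B, D, H, X.
The greatest among these is X.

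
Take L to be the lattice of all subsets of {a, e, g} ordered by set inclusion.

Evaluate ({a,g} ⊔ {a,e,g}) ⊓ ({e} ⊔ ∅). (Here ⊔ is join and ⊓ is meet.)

{e}

{a,g} ∨ {a,e,g} = {a,e,g}
{e} ∨ ∅ = {e}
{a,e,g} ∧ {e} = {e}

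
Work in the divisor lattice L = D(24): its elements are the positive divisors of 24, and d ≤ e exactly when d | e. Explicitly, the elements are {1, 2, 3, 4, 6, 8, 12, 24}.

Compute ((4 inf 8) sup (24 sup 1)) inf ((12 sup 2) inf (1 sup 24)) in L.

12

4 ∧ 8 = 4
24 ∨ 1 = 24
4 ∨ 24 = 24
12 ∨ 2 = 12
1 ∨ 24 = 24
12 ∧ 24 = 12
24 ∧ 12 = 12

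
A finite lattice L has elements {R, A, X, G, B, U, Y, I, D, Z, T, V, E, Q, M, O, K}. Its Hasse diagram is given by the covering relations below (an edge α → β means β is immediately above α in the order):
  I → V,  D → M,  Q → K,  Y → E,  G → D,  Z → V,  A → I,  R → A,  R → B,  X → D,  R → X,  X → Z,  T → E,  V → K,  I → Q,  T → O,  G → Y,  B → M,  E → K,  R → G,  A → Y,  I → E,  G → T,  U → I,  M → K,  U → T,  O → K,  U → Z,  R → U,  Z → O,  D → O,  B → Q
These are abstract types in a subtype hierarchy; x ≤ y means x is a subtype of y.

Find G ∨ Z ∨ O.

O

Common upper bounds of {G, Z, O}: K, O.
The least among these is O.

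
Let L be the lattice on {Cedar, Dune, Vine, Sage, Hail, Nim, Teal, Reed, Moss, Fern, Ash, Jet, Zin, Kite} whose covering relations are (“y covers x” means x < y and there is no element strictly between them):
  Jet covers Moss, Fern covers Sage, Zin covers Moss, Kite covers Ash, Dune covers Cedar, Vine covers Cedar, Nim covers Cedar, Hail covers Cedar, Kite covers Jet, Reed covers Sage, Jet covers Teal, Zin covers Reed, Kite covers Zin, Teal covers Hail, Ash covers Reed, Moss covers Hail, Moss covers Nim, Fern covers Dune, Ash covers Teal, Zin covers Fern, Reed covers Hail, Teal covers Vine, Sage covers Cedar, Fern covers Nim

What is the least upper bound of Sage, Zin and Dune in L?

Zin

Common upper bounds of {Sage, Zin, Dune}: Kite, Zin.
The least among these is Zin.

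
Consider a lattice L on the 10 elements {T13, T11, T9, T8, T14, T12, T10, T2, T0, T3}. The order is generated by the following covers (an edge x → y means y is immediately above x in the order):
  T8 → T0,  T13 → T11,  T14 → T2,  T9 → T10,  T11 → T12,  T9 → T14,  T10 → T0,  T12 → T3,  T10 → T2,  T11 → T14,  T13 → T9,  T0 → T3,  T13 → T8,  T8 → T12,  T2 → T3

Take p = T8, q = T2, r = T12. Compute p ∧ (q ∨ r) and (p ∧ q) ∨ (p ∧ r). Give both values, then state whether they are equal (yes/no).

q ∨ r = T3, so p ∧ (q ∨ r) = T8 ∧ T3 = T8.
p ∧ q = T13 and p ∧ r = T8, so (p ∧ q) ∨ (p ∧ r) = T13 ∨ T8 = T8.
Equal: yes.

T8; T8; yes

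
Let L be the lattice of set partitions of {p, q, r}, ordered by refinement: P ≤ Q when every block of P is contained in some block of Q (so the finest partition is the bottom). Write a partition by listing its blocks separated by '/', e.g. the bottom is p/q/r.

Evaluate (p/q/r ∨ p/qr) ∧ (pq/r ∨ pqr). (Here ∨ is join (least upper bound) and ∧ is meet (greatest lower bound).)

p/q/r ∨ p/qr = p/qr
pq/r ∨ pqr = pqr
p/qr ∧ pqr = p/qr

p/qr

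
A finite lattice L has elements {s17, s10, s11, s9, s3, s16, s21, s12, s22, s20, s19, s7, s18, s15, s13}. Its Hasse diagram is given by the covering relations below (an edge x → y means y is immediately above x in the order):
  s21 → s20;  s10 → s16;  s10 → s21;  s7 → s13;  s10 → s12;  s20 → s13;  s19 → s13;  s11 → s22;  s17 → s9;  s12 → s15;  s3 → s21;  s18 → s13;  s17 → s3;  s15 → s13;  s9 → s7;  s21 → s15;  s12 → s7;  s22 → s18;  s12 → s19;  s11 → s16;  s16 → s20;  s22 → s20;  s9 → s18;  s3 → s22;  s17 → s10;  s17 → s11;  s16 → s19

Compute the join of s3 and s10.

s21

Common upper bounds of {s3, s10}: s13, s15, s20, s21.
The least among these is s21.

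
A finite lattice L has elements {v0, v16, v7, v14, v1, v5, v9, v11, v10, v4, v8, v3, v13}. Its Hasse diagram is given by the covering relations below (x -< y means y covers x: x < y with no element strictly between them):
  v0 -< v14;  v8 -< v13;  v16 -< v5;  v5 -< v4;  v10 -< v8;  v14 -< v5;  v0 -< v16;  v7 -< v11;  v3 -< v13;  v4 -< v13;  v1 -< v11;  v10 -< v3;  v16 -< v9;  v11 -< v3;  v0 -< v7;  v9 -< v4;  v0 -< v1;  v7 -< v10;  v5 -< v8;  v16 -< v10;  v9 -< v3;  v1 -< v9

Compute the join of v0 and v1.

Common upper bounds of {v0, v1}: v1, v11, v13, v3, v4, v9.
The least among these is v1.

v1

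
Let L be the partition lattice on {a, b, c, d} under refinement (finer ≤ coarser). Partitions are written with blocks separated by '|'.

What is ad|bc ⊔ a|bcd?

Common upper bounds of {ad|bc, a|bcd}: abcd.
The least among these is abcd.

abcd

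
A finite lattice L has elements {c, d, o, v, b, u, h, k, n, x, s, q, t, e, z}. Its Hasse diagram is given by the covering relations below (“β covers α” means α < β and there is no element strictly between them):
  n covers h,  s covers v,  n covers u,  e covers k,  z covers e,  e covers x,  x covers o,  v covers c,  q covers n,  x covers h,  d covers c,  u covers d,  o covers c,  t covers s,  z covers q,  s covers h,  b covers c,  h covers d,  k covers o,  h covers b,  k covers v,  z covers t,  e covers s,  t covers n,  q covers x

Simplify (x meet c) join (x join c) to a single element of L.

x ∧ c = c
x ∨ c = x
c ∨ x = x

x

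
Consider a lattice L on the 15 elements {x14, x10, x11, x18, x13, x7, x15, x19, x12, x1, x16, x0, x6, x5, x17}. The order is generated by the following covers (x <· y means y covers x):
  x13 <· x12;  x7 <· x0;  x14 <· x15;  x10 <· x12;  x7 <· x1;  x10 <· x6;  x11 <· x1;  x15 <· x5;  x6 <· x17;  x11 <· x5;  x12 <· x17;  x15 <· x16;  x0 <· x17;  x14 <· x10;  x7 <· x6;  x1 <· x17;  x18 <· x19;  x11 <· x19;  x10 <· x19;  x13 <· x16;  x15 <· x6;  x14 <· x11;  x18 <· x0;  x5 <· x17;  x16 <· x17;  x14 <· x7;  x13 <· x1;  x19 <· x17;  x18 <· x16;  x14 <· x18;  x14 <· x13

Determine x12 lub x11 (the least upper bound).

Common upper bounds of {x12, x11}: x17.
The least among these is x17.

x17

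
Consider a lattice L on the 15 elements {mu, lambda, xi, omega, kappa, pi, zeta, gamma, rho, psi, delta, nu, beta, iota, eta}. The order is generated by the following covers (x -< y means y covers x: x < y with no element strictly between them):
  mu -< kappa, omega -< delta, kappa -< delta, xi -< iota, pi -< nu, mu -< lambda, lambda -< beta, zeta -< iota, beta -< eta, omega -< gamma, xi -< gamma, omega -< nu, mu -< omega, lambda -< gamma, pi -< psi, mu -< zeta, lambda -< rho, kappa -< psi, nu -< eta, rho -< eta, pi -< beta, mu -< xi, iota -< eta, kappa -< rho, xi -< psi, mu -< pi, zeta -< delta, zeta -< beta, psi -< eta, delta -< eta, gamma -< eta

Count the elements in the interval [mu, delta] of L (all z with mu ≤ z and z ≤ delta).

5

The interval [mu, delta] = {delta, kappa, mu, omega, zeta}, which has 5 elements.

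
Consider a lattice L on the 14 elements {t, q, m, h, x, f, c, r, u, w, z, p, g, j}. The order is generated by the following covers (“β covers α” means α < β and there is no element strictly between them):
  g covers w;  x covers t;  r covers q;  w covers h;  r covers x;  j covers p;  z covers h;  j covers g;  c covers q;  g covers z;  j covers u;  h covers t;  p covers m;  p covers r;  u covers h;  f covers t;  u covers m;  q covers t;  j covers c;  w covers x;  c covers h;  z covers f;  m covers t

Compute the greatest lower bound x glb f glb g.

Common lower bounds of {x, f, g}: t.
The greatest among these is t.

t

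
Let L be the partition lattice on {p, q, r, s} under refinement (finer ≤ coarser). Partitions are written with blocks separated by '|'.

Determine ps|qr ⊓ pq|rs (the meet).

The meet (common refinement) of ps|qr and pq|rs intersects blocks pairwise, giving p|q|r|s.

p|q|r|s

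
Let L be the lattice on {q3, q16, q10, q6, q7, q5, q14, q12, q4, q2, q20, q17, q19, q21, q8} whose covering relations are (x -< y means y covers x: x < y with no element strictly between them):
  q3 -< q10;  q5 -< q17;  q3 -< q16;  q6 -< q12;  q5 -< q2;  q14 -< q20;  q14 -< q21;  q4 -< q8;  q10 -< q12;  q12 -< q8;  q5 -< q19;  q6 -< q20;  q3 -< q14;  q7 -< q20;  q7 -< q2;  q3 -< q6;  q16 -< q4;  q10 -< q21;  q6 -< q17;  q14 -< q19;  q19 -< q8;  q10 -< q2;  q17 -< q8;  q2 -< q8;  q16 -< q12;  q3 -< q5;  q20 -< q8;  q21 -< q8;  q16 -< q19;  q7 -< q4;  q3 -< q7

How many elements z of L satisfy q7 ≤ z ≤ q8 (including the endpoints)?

The interval [q7, q8] = {q2, q20, q4, q7, q8}, which has 5 elements.

5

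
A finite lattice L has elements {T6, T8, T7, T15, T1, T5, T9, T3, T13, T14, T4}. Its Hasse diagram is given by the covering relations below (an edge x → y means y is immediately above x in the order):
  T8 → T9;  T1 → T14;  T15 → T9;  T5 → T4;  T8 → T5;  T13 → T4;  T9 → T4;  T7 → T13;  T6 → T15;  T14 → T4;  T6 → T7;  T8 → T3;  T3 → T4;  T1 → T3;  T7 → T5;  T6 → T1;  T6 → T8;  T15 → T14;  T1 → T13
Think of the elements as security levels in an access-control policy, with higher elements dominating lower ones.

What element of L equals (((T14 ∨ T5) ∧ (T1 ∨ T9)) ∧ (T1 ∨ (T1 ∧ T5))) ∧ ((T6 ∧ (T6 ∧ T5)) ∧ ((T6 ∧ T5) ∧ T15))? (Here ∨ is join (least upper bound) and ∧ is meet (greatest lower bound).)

T6

T14 ∨ T5 = T4
T1 ∨ T9 = T4
T4 ∧ T4 = T4
T1 ∧ T5 = T6
T1 ∨ T6 = T1
T4 ∧ T1 = T1
T6 ∧ T5 = T6
T6 ∧ T6 = T6
T6 ∧ T5 = T6
T6 ∧ T15 = T6
T6 ∧ T6 = T6
T1 ∧ T6 = T6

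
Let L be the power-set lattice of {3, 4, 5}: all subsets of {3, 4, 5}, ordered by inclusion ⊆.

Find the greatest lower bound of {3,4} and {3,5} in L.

{3}

Common lower bounds of {{3,4}, {3,5}}: {3}, ∅.
The greatest among these is {3}.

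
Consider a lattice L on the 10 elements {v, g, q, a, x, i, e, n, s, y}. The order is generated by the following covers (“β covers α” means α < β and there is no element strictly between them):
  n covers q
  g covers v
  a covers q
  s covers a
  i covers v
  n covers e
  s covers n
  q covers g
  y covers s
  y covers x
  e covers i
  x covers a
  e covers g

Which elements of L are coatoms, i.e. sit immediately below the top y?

s, x

The coatoms are exactly the elements covered by y: s, x.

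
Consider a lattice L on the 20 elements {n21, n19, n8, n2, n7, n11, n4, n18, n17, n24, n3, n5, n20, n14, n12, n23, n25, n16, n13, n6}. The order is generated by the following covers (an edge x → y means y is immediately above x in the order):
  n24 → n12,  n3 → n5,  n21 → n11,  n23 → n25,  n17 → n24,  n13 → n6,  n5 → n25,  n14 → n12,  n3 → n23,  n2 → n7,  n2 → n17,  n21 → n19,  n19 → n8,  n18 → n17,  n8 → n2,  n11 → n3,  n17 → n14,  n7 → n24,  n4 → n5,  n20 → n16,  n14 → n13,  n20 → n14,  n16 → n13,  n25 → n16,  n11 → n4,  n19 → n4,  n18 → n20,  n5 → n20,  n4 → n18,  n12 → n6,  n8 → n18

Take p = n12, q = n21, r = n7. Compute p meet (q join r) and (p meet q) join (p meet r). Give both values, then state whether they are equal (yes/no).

q join r = n7, so p meet (q join r) = n12 meet n7 = n7.
p meet q = n21 and p meet r = n7, so (p meet q) join (p meet r) = n21 join n7 = n7.
Equal: yes.

n7; n7; yes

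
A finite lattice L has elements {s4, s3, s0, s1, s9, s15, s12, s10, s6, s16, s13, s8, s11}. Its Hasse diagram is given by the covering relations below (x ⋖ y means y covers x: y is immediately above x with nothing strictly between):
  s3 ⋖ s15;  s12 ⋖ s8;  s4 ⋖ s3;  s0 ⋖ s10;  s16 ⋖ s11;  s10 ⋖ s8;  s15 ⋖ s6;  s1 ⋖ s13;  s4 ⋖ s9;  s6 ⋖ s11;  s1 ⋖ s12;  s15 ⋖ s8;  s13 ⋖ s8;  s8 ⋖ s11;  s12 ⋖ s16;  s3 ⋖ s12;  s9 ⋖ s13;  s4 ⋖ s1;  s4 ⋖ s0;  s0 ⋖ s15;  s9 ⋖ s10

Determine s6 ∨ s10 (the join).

s11

Common upper bounds of {s6, s10}: s11.
The least among these is s11.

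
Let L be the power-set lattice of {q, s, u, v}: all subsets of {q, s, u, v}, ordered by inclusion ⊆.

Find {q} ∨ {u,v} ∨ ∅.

{q,u,v}

Under ⊆, join is union: {q} ∪ {u,v} ∪ ∅ = {q,u,v}.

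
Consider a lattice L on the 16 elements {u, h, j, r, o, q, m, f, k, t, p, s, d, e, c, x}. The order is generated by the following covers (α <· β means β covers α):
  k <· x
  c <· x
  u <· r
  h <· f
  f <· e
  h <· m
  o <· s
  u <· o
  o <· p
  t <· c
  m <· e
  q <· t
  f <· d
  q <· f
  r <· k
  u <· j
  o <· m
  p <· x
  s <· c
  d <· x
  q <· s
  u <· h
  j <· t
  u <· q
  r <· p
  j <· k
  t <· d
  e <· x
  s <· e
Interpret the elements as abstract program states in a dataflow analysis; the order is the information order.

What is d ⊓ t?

t

Common lower bounds of {d, t}: j, q, t, u.
The greatest among these is t.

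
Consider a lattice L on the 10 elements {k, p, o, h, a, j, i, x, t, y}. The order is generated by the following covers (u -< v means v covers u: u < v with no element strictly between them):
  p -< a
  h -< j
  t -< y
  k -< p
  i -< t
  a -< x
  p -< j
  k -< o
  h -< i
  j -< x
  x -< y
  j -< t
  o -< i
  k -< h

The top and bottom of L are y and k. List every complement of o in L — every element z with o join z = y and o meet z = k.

a, x

Need z with o ∨ z = y and o ∧ z = k.
Checking each element gives: a, x.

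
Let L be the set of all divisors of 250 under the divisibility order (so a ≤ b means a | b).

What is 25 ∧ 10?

Common lower bounds of {25, 10}: 1, 5.
The greatest among these is 5.

5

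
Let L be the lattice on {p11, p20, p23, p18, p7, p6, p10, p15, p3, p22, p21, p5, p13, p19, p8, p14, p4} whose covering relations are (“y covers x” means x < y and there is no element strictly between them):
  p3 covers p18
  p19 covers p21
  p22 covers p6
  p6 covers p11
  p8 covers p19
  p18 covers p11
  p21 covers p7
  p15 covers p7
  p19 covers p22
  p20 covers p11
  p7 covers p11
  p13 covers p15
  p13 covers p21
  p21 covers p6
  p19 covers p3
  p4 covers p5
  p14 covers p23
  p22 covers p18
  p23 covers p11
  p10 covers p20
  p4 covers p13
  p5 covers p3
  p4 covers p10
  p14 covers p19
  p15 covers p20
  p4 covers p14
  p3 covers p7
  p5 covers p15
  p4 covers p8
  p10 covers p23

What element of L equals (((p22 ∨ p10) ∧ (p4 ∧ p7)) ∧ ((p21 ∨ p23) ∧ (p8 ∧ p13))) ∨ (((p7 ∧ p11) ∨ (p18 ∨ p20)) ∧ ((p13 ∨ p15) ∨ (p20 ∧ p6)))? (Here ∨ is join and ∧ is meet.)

p15

p22 ∨ p10 = p4
p4 ∧ p7 = p7
p4 ∧ p7 = p7
p21 ∨ p23 = p14
p8 ∧ p13 = p21
p14 ∧ p21 = p21
p7 ∧ p21 = p7
p7 ∧ p11 = p11
p18 ∨ p20 = p5
p11 ∨ p5 = p5
p13 ∨ p15 = p13
p20 ∧ p6 = p11
p13 ∨ p11 = p13
p5 ∧ p13 = p15
p7 ∨ p15 = p15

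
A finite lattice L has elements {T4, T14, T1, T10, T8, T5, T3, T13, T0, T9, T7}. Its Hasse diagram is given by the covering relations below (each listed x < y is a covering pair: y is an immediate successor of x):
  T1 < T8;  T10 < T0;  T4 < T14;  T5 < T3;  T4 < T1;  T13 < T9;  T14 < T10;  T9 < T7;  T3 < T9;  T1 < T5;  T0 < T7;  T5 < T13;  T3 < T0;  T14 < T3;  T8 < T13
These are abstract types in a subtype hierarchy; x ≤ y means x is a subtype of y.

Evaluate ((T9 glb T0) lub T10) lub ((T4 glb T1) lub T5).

T0

T9 ∧ T0 = T3
T3 ∨ T10 = T0
T4 ∧ T1 = T4
T4 ∨ T5 = T5
T0 ∨ T5 = T0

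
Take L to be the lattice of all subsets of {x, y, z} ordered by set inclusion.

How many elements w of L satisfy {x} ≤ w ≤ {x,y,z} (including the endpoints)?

The interval [{x}, {x,y,z}] = {{x,y,z}, {x,y}, {x,z}, {x}}, which has 4 elements.

4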